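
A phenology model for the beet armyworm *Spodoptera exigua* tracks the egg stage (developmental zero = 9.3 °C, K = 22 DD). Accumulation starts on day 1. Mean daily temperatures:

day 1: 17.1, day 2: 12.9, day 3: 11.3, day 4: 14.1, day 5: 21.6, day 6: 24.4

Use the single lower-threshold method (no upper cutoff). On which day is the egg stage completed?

Daily DD above 9.3 °C: 7.8, 3.6, 2.0, 4.8, 12.3, 15.1.
Cumulative: 7.8, 11.4, 13.4, 18.2, 30.5, 45.6.
The total first reaches 22 DD on day 5.

day 5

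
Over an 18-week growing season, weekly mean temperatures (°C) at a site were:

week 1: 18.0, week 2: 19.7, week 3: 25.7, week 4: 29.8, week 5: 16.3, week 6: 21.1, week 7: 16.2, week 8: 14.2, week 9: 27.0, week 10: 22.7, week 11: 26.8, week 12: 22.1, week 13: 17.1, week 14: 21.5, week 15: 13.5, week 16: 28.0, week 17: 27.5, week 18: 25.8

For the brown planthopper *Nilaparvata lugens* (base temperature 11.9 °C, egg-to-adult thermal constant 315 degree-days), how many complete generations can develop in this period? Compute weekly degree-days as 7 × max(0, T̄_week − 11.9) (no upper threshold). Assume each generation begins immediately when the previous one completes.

Weekly DD (7 × max(0, T̄ − 11.9)): 42.7, 54.6, 96.6, 125.3, 30.8, 64.4, 30.1, 16.1, 105.7, 75.6, 104.3, 71.4, 36.4, 67.2, 11.2, 112.7, 109.2, 97.3.
Season total = 1251.6 DD.
Complete generations = ⌊1251.6 / 315⌋ = 3.

3 generations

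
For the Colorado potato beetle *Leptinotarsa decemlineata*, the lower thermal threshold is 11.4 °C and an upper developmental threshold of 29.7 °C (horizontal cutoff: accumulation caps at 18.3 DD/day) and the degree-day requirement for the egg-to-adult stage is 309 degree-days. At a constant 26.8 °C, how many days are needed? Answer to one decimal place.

Daily accumulation = 26.8 − 11.4 = 15.4 DD/day.
Duration = 309 / 15.4 = 20.065 ≈ 20.1 days.

20.1 days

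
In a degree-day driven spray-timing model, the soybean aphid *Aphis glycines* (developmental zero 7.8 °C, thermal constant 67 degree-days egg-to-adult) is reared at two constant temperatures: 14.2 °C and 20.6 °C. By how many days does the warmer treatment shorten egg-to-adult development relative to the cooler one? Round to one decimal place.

5.2 days

At 14.2 °C: 67 / (14.2 − 7.8) = 67 / 6.4 = 10.469 d.
At 20.6 °C: 67 / (20.6 − 7.8) = 67 / 12.8 = 5.234 d.
Difference = |10.469 − 5.234| = 5.234 ≈ 5.2 days.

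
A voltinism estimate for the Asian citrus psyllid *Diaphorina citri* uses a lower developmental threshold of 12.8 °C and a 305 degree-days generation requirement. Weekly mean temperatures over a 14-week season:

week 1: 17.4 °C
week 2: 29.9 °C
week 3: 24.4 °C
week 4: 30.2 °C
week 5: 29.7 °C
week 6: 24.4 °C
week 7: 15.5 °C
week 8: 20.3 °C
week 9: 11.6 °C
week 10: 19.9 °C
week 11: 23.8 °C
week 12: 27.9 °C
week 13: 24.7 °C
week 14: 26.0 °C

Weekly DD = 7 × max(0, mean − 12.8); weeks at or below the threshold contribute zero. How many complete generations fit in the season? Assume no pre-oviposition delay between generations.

3 generations

Weekly DD (7 × max(0, T̄ − 12.8)): 32.2, 119.7, 81.2, 121.8, 118.3, 81.2, 18.9, 52.5, 0.0, 49.7, 77.0, 105.7, 83.3, 92.4.
Season total = 1033.9 DD.
Complete generations = ⌊1033.9 / 305⌋ = 3.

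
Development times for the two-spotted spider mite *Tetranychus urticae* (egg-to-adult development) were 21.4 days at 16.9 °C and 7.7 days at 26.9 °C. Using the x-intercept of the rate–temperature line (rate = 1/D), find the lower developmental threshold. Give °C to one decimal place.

11.3 °C

Under the model K = D·(T − T_b), so D₁·(T₁ − T_b) = D₂·(T₂ − T_b).
21.4·(16.9 − T_b) = 7.7·(26.9 − T_b)
T_b = (21.4·16.9 − 7.7·26.9) / (21.4 − 7.7) = 154.53 / 13.7 = 11.280 °C ≈ 11.3 °C.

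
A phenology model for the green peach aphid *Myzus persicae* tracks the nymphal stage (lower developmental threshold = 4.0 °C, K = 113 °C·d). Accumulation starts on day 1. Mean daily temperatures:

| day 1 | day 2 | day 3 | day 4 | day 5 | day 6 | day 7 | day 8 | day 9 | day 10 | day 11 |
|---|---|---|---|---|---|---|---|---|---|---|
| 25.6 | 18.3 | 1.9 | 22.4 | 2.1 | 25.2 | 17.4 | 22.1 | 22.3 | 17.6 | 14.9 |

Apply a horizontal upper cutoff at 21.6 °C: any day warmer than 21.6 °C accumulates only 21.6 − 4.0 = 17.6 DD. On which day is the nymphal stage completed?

day 9

Daily DD above 4.0 °C (capped at 17.6): 17.6, 14.3, 0.0, 17.6, 0.0, 17.6, 13.4, 17.6, 17.6, 13.6, 10.9.
Cumulative: 17.6, 31.9, 31.9, 49.5, 49.5, 67.1, 80.5, 98.1, 115.7, 129.3, 140.2.
The total first reaches 113 DD on day 9.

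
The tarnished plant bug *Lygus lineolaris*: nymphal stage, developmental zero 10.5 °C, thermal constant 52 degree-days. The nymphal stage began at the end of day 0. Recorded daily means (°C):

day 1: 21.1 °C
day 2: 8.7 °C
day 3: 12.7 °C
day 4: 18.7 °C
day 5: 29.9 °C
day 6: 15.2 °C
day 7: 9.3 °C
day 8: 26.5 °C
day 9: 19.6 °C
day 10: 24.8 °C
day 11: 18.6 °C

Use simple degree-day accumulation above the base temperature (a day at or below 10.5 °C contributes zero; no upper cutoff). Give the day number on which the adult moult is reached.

day 8

Daily DD above 10.5 °C: 10.6, 0.0, 2.2, 8.2, 19.4, 4.7, 0.0, 16.0, 9.1, 14.3, 8.1.
Cumulative: 10.6, 10.6, 12.8, 21.0, 40.4, 45.1, 45.1, 61.1, 70.2, 84.5, 92.6.
The total first reaches 52 DD on day 8.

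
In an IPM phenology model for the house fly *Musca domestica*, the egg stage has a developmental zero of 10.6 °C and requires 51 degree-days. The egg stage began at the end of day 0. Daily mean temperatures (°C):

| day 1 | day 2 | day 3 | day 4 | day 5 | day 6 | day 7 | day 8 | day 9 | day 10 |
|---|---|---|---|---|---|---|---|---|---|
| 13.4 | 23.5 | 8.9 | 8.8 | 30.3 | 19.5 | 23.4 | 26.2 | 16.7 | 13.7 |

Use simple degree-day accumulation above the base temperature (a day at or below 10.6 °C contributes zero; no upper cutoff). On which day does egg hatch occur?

Daily DD above 10.6 °C: 2.8, 12.9, 0.0, 0.0, 19.7, 8.9, 12.8, 15.6, 6.1, 3.1.
Cumulative: 2.8, 15.7, 15.7, 15.7, 35.4, 44.3, 57.1, 72.7, 78.8, 81.9.
The total first reaches 51 DD on day 7.

day 7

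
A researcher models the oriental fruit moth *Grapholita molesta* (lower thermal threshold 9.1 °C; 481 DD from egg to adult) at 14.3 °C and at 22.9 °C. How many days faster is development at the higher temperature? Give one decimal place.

At 14.3 °C: 481 / (14.3 − 9.1) = 481 / 5.2 = 92.500 d.
At 22.9 °C: 481 / (22.9 − 9.1) = 481 / 13.8 = 34.855 d.
Difference = |92.500 − 34.855| = 57.645 ≈ 57.6 days.

57.6 days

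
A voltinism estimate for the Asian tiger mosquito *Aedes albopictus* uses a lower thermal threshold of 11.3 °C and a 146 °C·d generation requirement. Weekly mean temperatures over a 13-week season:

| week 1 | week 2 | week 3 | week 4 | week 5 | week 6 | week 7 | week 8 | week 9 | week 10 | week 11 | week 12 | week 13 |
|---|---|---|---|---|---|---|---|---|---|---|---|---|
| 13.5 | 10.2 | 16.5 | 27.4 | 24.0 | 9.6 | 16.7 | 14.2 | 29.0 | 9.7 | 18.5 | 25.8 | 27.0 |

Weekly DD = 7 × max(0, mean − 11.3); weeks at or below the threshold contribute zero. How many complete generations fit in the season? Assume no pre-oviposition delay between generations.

Weekly DD (7 × max(0, T̄ − 11.3)): 15.4, 0.0, 36.4, 112.7, 88.9, 0.0, 37.8, 20.3, 123.9, 0.0, 50.4, 101.5, 109.9.
Season total = 697.2 DD.
Complete generations = ⌊697.2 / 146⌋ = 4.

4 generations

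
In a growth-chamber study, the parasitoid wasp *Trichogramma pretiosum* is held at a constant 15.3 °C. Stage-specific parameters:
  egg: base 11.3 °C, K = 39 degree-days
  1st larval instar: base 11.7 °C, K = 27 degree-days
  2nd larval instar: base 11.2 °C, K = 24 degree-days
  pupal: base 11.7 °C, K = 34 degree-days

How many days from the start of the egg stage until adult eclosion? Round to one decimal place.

egg: 39 / (15.3 − 11.3) = 39 / 4.0 = 9.750 d.
1st larval instar: 27 / (15.3 − 11.7) = 27 / 3.6 = 7.500 d.
2nd larval instar: 24 / (15.3 − 11.2) = 24 / 4.1 = 5.854 d.
pupal: 34 / (15.3 − 11.7) = 34 / 3.6 = 9.444 d.
Sum = 32.548 ≈ 32.5 days.

32.5 days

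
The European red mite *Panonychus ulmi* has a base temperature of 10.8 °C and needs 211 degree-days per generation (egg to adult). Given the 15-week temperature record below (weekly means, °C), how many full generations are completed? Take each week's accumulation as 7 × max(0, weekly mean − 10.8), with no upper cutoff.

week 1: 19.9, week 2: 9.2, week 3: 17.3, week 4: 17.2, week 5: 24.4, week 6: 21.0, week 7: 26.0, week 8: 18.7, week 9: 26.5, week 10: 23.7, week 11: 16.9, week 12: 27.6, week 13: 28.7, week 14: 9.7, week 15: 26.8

5 generations

Weekly DD (7 × max(0, T̄ − 10.8)): 63.7, 0.0, 45.5, 44.8, 95.2, 71.4, 106.4, 55.3, 109.9, 90.3, 42.7, 117.6, 125.3, 0.0, 112.0.
Season total = 1080.1 DD.
Complete generations = ⌊1080.1 / 211⌋ = 5.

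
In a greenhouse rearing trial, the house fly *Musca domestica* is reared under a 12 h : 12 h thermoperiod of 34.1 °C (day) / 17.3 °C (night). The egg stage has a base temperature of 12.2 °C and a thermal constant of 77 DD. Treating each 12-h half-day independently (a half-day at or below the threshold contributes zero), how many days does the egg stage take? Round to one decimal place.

Day half: max(0, 34.1 − 12.2) × 0.5 = 21.9 × 0.5 = 10.95 DD.
Night half: max(0, 17.3 − 12.2) × 0.5 = 5.1 × 0.5 = 2.55 DD.
Per 24 h: 13.50 DD/day.
Duration = 77 / 13.50 = 5.704 ≈ 5.7 days.

5.7 days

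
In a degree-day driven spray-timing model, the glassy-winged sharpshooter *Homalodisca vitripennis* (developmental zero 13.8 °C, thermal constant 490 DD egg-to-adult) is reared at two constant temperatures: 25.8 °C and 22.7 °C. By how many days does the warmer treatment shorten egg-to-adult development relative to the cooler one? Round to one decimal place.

At 25.8 °C: 490 / (25.8 − 13.8) = 490 / 12.0 = 40.833 d.
At 22.7 °C: 490 / (22.7 − 13.8) = 490 / 8.9 = 55.056 d.
Difference = |40.833 − 55.056| = 14.223 ≈ 14.2 days.

14.2 days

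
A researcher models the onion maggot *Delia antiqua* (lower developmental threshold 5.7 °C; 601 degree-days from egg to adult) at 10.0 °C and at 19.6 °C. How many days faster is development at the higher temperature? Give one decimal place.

96.5 days

At 10.0 °C: 601 / (10.0 − 5.7) = 601 / 4.3 = 139.767 d.
At 19.6 °C: 601 / (19.6 − 5.7) = 601 / 13.9 = 43.237 d.
Difference = |139.767 − 43.237| = 96.530 ≈ 96.5 days.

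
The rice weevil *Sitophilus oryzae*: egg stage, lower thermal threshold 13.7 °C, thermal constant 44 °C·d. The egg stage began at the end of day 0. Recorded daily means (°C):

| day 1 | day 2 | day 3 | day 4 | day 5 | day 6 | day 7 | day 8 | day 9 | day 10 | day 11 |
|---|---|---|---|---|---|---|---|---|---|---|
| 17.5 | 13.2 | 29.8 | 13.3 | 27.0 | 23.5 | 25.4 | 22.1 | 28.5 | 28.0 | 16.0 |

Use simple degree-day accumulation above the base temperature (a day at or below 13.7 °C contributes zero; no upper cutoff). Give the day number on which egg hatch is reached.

Daily DD above 13.7 °C: 3.8, 0.0, 16.1, 0.0, 13.3, 9.8, 11.7, 8.4, 14.8, 14.3, 2.3.
Cumulative: 3.8, 3.8, 19.9, 19.9, 33.2, 43.0, 54.7, 63.1, 77.9, 92.2, 94.5.
The total first reaches 44 DD on day 7.

day 7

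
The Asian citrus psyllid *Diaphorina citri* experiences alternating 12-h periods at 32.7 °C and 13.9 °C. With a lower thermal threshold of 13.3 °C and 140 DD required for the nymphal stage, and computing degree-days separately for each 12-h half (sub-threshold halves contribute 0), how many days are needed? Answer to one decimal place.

14.0 days

Day half: max(0, 32.7 − 13.3) × 0.5 = 19.4 × 0.5 = 9.70 DD.
Night half: max(0, 13.9 − 13.3) × 0.5 = 0.6 × 0.5 = 0.30 DD.
Per 24 h: 10.00 DD/day.
Duration = 140 / 10.00 = 14.000 ≈ 14.0 days.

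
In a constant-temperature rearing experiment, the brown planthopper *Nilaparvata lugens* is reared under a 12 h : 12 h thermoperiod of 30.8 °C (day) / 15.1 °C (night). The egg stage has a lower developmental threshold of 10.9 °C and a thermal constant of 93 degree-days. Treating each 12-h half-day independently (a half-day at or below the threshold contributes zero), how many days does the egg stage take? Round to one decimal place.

Day half: max(0, 30.8 − 10.9) × 0.5 = 19.9 × 0.5 = 9.95 DD.
Night half: max(0, 15.1 − 10.9) × 0.5 = 4.2 × 0.5 = 2.10 DD.
Per 24 h: 12.05 DD/day.
Duration = 93 / 12.05 = 7.718 ≈ 7.7 days.

7.7 days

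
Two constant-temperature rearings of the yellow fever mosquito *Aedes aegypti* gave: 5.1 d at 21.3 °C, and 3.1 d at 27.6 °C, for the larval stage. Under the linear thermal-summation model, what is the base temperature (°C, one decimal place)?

Under the model K = D·(T − T_b), so D₁·(T₁ − T_b) = D₂·(T₂ − T_b).
5.1·(21.3 − T_b) = 3.1·(27.6 − T_b)
T_b = (5.1·21.3 − 3.1·27.6) / (5.1 − 3.1) = 23.07 / 2.0 = 11.535 °C ≈ 11.5 °C.

11.5 °C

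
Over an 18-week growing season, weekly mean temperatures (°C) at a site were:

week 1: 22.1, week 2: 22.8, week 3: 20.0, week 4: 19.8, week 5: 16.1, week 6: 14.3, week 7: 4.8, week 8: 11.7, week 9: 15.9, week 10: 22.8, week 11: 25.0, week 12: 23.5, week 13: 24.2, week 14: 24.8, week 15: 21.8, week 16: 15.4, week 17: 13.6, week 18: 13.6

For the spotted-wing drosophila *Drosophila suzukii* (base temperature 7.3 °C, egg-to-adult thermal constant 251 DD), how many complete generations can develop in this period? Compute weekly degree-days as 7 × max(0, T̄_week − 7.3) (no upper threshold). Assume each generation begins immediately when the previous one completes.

5 generations

Weekly DD (7 × max(0, T̄ − 7.3)): 103.6, 108.5, 88.9, 87.5, 61.6, 49.0, 0.0, 30.8, 60.2, 108.5, 123.9, 113.4, 118.3, 122.5, 101.5, 56.7, 44.1, 44.1.
Season total = 1423.1 DD.
Complete generations = ⌊1423.1 / 251⌋ = 5.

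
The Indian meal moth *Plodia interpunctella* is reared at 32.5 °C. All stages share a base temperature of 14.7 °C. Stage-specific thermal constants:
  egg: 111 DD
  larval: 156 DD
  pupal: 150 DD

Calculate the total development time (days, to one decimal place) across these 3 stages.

23.4 days

Daily accumulation at 32.5 °C = 32.5 − 14.7 = 17.8 DD/day.
Total K = 111 + 156 + 150 = 417 DD.
Total duration = 417 / 17.8 = 23.427 ≈ 23.4 days.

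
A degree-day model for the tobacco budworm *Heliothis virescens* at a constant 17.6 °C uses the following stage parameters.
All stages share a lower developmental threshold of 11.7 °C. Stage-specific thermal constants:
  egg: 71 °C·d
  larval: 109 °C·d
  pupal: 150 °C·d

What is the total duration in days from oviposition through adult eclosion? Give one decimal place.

Daily accumulation at 17.6 °C = 17.6 − 11.7 = 5.9 DD/day.
Total K = 71 + 109 + 150 = 330 DD.
Total duration = 330 / 5.9 = 55.932 ≈ 55.9 days.

55.9 days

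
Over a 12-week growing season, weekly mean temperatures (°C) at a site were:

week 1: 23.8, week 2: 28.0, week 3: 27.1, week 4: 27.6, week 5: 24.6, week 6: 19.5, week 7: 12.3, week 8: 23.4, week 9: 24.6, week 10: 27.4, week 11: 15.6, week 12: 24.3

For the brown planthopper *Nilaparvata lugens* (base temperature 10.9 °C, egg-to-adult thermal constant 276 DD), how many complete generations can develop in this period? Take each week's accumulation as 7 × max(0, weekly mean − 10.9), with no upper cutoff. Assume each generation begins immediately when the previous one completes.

Weekly DD (7 × max(0, T̄ − 10.9)): 90.3, 119.7, 113.4, 116.9, 95.9, 60.2, 9.8, 87.5, 95.9, 115.5, 32.9, 93.8.
Season total = 1031.8 DD.
Complete generations = ⌊1031.8 / 276⌋ = 3.

3 generations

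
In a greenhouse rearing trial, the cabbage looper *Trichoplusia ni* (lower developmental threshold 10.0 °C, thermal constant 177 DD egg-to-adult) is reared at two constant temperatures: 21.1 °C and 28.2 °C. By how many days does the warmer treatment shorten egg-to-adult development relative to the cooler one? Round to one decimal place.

6.2 days

At 21.1 °C: 177 / (21.1 − 10.0) = 177 / 11.1 = 15.946 d.
At 28.2 °C: 177 / (28.2 − 10.0) = 177 / 18.2 = 9.725 d.
Difference = |15.946 − 9.725| = 6.221 ≈ 6.2 days.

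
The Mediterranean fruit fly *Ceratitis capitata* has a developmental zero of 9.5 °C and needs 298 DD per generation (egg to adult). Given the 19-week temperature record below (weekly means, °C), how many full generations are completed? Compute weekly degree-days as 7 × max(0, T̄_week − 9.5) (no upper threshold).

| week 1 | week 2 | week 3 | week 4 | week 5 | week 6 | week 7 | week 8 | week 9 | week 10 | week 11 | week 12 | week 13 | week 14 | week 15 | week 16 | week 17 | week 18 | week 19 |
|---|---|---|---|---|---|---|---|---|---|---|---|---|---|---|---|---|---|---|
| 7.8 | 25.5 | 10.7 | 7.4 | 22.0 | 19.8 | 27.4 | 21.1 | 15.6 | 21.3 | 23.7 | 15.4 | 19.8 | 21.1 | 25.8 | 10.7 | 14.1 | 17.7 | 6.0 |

3 generations

Weekly DD (7 × max(0, T̄ − 9.5)): 0.0, 112.0, 8.4, 0.0, 87.5, 72.1, 125.3, 81.2, 42.7, 82.6, 99.4, 41.3, 72.1, 81.2, 114.1, 8.4, 32.2, 57.4, 0.0.
Season total = 1117.9 DD.
Complete generations = ⌊1117.9 / 298⌋ = 3.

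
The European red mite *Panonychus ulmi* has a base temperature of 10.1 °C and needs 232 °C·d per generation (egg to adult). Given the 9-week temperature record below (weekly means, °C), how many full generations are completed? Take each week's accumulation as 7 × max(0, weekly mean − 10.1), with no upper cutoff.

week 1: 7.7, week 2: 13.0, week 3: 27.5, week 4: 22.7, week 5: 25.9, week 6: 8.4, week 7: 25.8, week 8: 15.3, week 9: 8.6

Weekly DD (7 × max(0, T̄ − 10.1)): 0.0, 20.3, 121.8, 88.2, 110.6, 0.0, 109.9, 36.4, 0.0.
Season total = 487.2 DD.
Complete generations = ⌊487.2 / 232⌋ = 2.

2 generations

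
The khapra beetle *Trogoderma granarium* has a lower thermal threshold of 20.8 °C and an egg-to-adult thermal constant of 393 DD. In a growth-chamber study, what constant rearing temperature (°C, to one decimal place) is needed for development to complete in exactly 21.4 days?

39.2 °C

Required daily accumulation = 393 / 21.4 = 18.364 DD/day.
T = T_base + 18.364 = 20.8 + 18.364 = 39.164 ≈ 39.2 °C.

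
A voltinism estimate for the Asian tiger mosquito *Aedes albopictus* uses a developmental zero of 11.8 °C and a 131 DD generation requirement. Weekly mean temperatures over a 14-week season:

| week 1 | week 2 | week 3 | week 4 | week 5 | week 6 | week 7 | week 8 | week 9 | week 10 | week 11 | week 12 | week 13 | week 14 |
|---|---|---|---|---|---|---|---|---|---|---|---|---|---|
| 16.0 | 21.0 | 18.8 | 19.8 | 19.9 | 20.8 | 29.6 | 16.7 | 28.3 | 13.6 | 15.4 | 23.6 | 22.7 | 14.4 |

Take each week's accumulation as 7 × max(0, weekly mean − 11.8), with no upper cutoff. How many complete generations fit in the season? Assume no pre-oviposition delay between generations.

Weekly DD (7 × max(0, T̄ − 11.8)): 29.4, 64.4, 49.0, 56.0, 56.7, 63.0, 124.6, 34.3, 115.5, 12.6, 25.2, 82.6, 76.3, 18.2.
Season total = 807.8 DD.
Complete generations = ⌊807.8 / 131⌋ = 6.

6 generations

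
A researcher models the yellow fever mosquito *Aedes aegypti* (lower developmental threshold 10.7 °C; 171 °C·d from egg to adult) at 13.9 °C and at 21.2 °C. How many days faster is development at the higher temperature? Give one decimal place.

At 13.9 °C: 171 / (13.9 − 10.7) = 171 / 3.2 = 53.437 d.
At 21.2 °C: 171 / (21.2 − 10.7) = 171 / 10.5 = 16.286 d.
Difference = |53.437 − 16.286| = 37.152 ≈ 37.2 days.

37.2 days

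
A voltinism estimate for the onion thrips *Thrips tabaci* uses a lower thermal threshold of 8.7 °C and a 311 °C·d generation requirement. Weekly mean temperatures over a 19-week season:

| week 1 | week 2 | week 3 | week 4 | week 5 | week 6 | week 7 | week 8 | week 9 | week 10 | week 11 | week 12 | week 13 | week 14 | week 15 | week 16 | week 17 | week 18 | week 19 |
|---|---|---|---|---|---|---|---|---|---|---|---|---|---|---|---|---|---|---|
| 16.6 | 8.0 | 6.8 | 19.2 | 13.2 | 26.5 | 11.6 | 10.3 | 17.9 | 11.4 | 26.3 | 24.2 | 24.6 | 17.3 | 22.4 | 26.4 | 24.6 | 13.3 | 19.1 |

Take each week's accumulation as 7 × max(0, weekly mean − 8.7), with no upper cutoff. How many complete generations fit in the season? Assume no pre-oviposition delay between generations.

3 generations

Weekly DD (7 × max(0, T̄ − 8.7)): 55.3, 0.0, 0.0, 73.5, 31.5, 124.6, 20.3, 11.2, 64.4, 18.9, 123.2, 108.5, 111.3, 60.2, 95.9, 123.9, 111.3, 32.2, 72.8.
Season total = 1239.0 DD.
Complete generations = ⌊1239.0 / 311⌋ = 3.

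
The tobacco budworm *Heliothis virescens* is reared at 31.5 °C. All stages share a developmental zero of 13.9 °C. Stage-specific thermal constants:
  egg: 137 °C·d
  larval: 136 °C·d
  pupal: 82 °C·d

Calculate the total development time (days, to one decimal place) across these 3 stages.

20.2 days

Daily accumulation at 31.5 °C = 31.5 − 13.9 = 17.6 DD/day.
Total K = 137 + 136 + 82 = 355 DD.
Total duration = 355 / 17.6 = 20.170 ≈ 20.2 days.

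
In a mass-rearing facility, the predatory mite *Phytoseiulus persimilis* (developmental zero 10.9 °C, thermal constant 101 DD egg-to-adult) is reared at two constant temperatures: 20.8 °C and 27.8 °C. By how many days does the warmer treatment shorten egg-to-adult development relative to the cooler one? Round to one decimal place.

4.2 days

At 20.8 °C: 101 / (20.8 − 10.9) = 101 / 9.9 = 10.202 d.
At 27.8 °C: 101 / (27.8 − 10.9) = 101 / 16.9 = 5.976 d.
Difference = |10.202 − 5.976| = 4.226 ≈ 4.2 days.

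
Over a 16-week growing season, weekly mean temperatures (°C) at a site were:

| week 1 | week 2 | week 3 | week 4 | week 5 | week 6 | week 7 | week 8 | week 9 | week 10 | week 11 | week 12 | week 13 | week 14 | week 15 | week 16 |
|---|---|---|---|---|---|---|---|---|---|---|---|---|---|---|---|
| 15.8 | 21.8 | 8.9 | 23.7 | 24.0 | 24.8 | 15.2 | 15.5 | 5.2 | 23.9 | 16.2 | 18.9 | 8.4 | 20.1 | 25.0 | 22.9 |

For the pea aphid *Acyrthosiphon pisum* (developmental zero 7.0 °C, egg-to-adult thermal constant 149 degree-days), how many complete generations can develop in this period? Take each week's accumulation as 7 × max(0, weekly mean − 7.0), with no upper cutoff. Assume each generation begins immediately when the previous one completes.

Weekly DD (7 × max(0, T̄ − 7.0)): 61.6, 103.6, 13.3, 116.9, 119.0, 124.6, 57.4, 59.5, 0.0, 118.3, 64.4, 83.3, 9.8, 91.7, 126.0, 111.3.
Season total = 1260.7 DD.
Complete generations = ⌊1260.7 / 149⌋ = 8.

8 generations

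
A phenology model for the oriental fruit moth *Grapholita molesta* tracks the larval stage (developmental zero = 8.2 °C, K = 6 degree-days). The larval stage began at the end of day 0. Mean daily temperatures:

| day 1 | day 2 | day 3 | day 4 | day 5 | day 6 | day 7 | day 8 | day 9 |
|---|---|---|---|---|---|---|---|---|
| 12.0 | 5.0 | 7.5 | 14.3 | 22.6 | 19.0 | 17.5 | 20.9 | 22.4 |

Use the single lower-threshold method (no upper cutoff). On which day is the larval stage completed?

day 4

Daily DD above 8.2 °C: 3.8, 0.0, 0.0, 6.1, 14.4, 10.8, 9.3, 12.7, 14.2.
Cumulative: 3.8, 3.8, 3.8, 9.9, 24.3, 35.1, 44.4, 57.1, 71.3.
The total first reaches 6 DD on day 4.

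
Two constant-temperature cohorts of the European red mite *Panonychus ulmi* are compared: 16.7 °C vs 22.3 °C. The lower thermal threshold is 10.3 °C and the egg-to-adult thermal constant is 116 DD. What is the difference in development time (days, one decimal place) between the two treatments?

8.5 days

At 16.7 °C: 116 / (16.7 − 10.3) = 116 / 6.4 = 18.125 d.
At 22.3 °C: 116 / (22.3 − 10.3) = 116 / 12.0 = 9.667 d.
Difference = |18.125 − 9.667| = 8.458 ≈ 8.5 days.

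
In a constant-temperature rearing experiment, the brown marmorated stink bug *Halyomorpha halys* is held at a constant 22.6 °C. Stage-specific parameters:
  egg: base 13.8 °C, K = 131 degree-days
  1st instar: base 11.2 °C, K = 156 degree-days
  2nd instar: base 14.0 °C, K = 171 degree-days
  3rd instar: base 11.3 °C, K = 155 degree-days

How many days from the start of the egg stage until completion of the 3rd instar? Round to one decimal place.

egg: 131 / (22.6 − 13.8) = 131 / 8.8 = 14.886 d.
1st instar: 156 / (22.6 − 11.2) = 156 / 11.4 = 13.684 d.
2nd instar: 171 / (22.6 − 14.0) = 171 / 8.6 = 19.884 d.
3rd instar: 155 / (22.6 − 11.3) = 155 / 11.3 = 13.717 d.
Sum = 62.171 ≈ 62.2 days.

62.2 days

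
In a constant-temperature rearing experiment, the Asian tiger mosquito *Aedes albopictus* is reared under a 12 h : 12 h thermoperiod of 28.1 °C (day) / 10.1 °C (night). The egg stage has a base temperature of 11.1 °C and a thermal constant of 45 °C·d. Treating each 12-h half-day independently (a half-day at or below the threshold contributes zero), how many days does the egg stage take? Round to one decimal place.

Day half: max(0, 28.1 − 11.1) × 0.5 = 17.0 × 0.5 = 8.50 DD.
Night half: max(0, 10.1 − 11.1) × 0.5 = 0.0 × 0.5 = 0.00 DD.
Per 24 h: 8.50 DD/day.
Duration = 45 / 8.50 = 5.294 ≈ 5.3 days.

5.3 days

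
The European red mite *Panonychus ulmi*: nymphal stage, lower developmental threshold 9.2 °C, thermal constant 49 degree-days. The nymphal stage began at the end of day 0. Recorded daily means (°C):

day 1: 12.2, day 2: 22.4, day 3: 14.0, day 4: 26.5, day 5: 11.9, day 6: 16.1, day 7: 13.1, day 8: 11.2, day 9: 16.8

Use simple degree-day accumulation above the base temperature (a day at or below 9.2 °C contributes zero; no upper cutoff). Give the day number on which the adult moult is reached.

Daily DD above 9.2 °C: 3.0, 13.2, 4.8, 17.3, 2.7, 6.9, 3.9, 2.0, 7.6.
Cumulative: 3.0, 16.2, 21.0, 38.3, 41.0, 47.9, 51.8, 53.8, 61.4.
The total first reaches 49 DD on day 7.

day 7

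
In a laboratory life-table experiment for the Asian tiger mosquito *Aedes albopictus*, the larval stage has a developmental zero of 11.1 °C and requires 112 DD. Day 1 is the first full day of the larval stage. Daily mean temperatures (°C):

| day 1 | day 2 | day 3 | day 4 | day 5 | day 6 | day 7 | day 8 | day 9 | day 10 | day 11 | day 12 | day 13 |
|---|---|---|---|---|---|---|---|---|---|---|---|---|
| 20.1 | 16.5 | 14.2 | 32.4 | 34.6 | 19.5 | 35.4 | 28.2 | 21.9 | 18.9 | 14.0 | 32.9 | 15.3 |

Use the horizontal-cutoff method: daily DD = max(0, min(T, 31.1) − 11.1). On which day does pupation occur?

Daily DD above 11.1 °C (capped at 20.0): 9.0, 5.4, 3.1, 20.0, 20.0, 8.4, 20.0, 17.1, 10.8, 7.8, 2.9, 20.0, 4.2.
Cumulative: 9.0, 14.4, 17.5, 37.5, 57.5, 65.9, 85.9, 103.0, 113.8, 121.6, 124.5, 144.5, 148.7.
The total first reaches 112 DD on day 9.

day 9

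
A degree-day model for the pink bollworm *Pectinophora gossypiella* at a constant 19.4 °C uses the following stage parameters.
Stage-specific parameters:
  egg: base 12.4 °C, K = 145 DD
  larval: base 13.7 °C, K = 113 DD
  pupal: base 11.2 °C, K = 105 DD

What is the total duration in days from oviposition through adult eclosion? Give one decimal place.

53.3 days

egg: 145 / (19.4 − 12.4) = 145 / 7.0 = 20.714 d.
larval: 113 / (19.4 − 13.7) = 113 / 5.7 = 19.825 d.
pupal: 105 / (19.4 − 11.2) = 105 / 8.2 = 12.805 d.
Sum = 53.344 ≈ 53.3 days.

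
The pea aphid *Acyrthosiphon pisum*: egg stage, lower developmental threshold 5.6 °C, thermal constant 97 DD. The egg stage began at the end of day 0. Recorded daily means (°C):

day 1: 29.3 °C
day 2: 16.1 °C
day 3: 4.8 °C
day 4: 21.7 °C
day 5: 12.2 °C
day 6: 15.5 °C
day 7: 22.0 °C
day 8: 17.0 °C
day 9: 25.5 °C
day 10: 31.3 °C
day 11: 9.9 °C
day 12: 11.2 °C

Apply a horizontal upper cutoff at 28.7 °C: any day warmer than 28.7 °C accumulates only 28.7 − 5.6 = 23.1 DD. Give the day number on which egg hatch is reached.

Daily DD above 5.6 °C (capped at 23.1): 23.1, 10.5, 0.0, 16.1, 6.6, 9.9, 16.4, 11.4, 19.9, 23.1, 4.3, 5.6.
Cumulative: 23.1, 33.6, 33.6, 49.7, 56.3, 66.2, 82.6, 94.0, 113.9, 137.0, 141.3, 146.9.
The total first reaches 97 DD on day 9.

day 9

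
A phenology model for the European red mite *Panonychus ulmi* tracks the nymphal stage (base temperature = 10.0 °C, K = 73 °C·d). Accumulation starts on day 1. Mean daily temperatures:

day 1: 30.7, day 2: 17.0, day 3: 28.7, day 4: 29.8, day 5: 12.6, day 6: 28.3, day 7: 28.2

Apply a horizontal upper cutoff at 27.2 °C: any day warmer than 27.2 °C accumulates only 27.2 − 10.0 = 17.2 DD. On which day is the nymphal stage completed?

Daily DD above 10.0 °C (capped at 17.2): 17.2, 7.0, 17.2, 17.2, 2.6, 17.2, 17.2.
Cumulative: 17.2, 24.2, 41.4, 58.6, 61.2, 78.4, 95.6.
The total first reaches 73 DD on day 6.

day 6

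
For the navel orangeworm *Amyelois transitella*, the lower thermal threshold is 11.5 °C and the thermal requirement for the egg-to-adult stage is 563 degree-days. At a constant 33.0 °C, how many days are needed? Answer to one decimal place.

Daily accumulation = 33.0 − 11.5 = 21.5 DD/day.
Duration = 563 / 21.5 = 26.186 ≈ 26.2 days.

26.2 days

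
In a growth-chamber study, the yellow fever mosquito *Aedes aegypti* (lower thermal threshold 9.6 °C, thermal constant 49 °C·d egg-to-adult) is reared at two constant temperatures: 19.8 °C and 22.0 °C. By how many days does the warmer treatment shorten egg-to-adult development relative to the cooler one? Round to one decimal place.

At 19.8 °C: 49 / (19.8 − 9.6) = 49 / 10.2 = 4.804 d.
At 22.0 °C: 49 / (22.0 − 9.6) = 49 / 12.4 = 3.952 d.
Difference = |4.804 − 3.952| = 0.852 ≈ 0.9 days.

0.9 days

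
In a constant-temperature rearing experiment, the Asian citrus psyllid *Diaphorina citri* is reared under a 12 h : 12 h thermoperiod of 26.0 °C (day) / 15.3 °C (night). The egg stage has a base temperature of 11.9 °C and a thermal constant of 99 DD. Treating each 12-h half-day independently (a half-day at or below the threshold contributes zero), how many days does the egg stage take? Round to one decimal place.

11.3 days

Day half: max(0, 26.0 − 11.9) × 0.5 = 14.1 × 0.5 = 7.05 DD.
Night half: max(0, 15.3 − 11.9) × 0.5 = 3.4 × 0.5 = 1.70 DD.
Per 24 h: 8.75 DD/day.
Duration = 99 / 8.75 = 11.314 ≈ 11.3 days.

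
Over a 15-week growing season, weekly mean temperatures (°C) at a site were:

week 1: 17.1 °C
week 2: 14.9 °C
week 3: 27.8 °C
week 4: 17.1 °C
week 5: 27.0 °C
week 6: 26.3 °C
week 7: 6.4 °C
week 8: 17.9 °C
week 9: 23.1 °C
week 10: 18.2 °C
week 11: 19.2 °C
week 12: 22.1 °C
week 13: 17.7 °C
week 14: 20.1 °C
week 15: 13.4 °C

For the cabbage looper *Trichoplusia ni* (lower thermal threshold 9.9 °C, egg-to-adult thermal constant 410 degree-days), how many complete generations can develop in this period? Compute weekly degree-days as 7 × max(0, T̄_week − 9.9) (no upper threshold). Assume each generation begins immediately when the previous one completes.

Weekly DD (7 × max(0, T̄ − 9.9)): 50.4, 35.0, 125.3, 50.4, 119.7, 114.8, 0.0, 56.0, 92.4, 58.1, 65.1, 85.4, 54.6, 71.4, 24.5.
Season total = 1003.1 DD.
Complete generations = ⌊1003.1 / 410⌋ = 2.

2 generations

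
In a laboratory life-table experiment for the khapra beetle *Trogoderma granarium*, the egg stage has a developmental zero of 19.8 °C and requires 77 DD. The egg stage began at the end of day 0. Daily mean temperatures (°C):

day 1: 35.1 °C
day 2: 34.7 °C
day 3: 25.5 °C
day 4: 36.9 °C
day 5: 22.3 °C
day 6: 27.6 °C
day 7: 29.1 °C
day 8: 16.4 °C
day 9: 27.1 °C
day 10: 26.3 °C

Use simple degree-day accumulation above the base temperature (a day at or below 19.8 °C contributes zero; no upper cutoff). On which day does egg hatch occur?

day 9

Daily DD above 19.8 °C: 15.3, 14.9, 5.7, 17.1, 2.5, 7.8, 9.3, 0.0, 7.3, 6.5.
Cumulative: 15.3, 30.2, 35.9, 53.0, 55.5, 63.3, 72.6, 72.6, 79.9, 86.4.
The total first reaches 77 DD on day 9.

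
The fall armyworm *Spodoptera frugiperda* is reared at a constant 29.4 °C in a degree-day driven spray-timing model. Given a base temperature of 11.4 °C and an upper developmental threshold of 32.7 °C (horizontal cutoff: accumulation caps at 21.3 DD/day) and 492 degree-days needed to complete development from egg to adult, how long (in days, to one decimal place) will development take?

Daily accumulation = 29.4 − 11.4 = 18.0 DD/day.
Duration = 492 / 18.0 = 27.333 ≈ 27.3 days.

27.3 days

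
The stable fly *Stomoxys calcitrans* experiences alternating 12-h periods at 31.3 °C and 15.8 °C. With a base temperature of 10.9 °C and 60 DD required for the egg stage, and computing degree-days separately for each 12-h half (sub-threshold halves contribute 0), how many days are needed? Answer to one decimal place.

Day half: max(0, 31.3 − 10.9) × 0.5 = 20.4 × 0.5 = 10.20 DD.
Night half: max(0, 15.8 − 10.9) × 0.5 = 4.9 × 0.5 = 2.45 DD.
Per 24 h: 12.65 DD/day.
Duration = 60 / 12.65 = 4.743 ≈ 4.7 days.

4.7 days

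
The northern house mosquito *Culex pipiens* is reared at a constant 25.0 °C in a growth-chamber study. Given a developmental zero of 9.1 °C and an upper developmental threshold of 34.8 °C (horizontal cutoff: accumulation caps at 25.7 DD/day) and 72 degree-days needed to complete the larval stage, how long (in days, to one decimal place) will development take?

Daily accumulation = 25.0 − 9.1 = 15.9 DD/day.
Duration = 72 / 15.9 = 4.528 ≈ 4.5 days.

4.5 days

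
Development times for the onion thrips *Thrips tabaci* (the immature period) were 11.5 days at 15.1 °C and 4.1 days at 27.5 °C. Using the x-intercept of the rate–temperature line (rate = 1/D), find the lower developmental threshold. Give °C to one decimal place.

8.2 °C

Linear rate model ⇒ the product D·(T − T_b) is constant across temperatures.
11.5·(15.1 − T_b) = 4.1·(27.5 − T_b)
T_b = (11.5·15.1 − 4.1·27.5) / (11.5 − 4.1) = 60.90 / 7.4 = 8.230 °C ≈ 8.2 °C.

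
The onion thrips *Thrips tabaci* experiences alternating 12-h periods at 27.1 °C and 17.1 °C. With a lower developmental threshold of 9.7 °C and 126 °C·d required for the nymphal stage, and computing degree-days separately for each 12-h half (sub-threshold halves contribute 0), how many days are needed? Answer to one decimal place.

10.2 days

Day half: max(0, 27.1 − 9.7) × 0.5 = 17.4 × 0.5 = 8.70 DD.
Night half: max(0, 17.1 − 9.7) × 0.5 = 7.4 × 0.5 = 3.70 DD.
Per 24 h: 12.40 DD/day.
Duration = 126 / 12.40 = 10.161 ≈ 10.2 days.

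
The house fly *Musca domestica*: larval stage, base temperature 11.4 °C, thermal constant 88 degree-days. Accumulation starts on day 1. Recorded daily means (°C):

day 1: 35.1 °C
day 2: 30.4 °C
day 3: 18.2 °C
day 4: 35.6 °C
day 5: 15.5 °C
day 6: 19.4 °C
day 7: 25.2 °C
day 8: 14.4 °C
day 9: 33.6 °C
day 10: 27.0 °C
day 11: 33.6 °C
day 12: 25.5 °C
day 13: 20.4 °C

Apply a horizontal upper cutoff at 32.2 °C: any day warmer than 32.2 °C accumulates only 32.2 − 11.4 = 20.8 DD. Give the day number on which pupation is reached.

Daily DD above 11.4 °C (capped at 20.8): 20.8, 19.0, 6.8, 20.8, 4.1, 8.0, 13.8, 3.0, 20.8, 15.6, 20.8, 14.1, 9.0.
Cumulative: 20.8, 39.8, 46.6, 67.4, 71.5, 79.5, 93.3, 96.3, 117.1, 132.7, 153.5, 167.6, 176.6.
The total first reaches 88 DD on day 7.

day 7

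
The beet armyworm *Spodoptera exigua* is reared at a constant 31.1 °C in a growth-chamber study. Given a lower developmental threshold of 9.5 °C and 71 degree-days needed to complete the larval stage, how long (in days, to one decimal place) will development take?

Daily accumulation = 31.1 − 9.5 = 21.6 DD/day.
Duration = 71 / 21.6 = 3.287 ≈ 3.3 days.

3.3 days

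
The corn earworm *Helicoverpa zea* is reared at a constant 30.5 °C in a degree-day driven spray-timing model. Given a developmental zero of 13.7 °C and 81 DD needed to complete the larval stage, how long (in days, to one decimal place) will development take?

4.8 days

Daily accumulation = 30.5 − 13.7 = 16.8 DD/day.
Duration = 81 / 16.8 = 4.821 ≈ 4.8 days.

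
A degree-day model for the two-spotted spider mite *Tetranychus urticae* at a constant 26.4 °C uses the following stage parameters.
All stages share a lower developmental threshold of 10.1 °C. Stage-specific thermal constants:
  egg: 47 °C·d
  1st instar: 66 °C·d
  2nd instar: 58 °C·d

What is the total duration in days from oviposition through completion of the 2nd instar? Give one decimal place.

10.5 days

Daily accumulation at 26.4 °C = 26.4 − 10.1 = 16.3 DD/day.
Total K = 47 + 66 + 58 = 171 DD.
Total duration = 171 / 16.3 = 10.491 ≈ 10.5 days.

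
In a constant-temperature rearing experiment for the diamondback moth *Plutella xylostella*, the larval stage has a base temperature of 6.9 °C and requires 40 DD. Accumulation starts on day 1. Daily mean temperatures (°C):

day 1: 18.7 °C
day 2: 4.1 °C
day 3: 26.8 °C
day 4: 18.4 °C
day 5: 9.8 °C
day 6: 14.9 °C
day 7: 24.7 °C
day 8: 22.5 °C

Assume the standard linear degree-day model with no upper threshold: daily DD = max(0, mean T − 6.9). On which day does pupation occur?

Daily DD above 6.9 °C: 11.8, 0.0, 19.9, 11.5, 2.9, 8.0, 17.8, 15.6.
Cumulative: 11.8, 11.8, 31.7, 43.2, 46.1, 54.1, 71.9, 87.5.
The total first reaches 40 DD on day 4.

day 4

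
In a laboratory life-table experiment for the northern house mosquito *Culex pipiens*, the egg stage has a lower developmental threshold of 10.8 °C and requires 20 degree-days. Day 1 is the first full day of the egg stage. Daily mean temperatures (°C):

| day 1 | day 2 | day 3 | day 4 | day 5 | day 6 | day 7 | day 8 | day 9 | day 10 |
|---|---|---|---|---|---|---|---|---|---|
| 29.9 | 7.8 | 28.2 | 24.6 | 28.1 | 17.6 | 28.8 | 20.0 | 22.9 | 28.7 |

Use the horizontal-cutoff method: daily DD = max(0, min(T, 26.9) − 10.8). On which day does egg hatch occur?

Daily DD above 10.8 °C (capped at 16.1): 16.1, 0.0, 16.1, 13.8, 16.1, 6.8, 16.1, 9.2, 12.1, 16.1.
Cumulative: 16.1, 16.1, 32.2, 46.0, 62.1, 68.9, 85.0, 94.2, 106.3, 122.4.
The total first reaches 20 DD on day 3.

day 3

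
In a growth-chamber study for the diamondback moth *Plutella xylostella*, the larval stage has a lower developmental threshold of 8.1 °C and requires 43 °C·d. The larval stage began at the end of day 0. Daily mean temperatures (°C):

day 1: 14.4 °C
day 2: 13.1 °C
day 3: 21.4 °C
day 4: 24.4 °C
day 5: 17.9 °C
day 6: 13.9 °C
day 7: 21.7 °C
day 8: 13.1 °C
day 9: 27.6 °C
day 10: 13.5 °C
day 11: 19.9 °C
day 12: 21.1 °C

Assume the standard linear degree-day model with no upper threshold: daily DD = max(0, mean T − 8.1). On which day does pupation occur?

day 5

Daily DD above 8.1 °C: 6.3, 5.0, 13.3, 16.3, 9.8, 5.8, 13.6, 5.0, 19.5, 5.4, 11.8, 13.0.
Cumulative: 6.3, 11.3, 24.6, 40.9, 50.7, 56.5, 70.1, 75.1, 94.6, 100.0, 111.8, 124.8.
The total first reaches 43 DD on day 5.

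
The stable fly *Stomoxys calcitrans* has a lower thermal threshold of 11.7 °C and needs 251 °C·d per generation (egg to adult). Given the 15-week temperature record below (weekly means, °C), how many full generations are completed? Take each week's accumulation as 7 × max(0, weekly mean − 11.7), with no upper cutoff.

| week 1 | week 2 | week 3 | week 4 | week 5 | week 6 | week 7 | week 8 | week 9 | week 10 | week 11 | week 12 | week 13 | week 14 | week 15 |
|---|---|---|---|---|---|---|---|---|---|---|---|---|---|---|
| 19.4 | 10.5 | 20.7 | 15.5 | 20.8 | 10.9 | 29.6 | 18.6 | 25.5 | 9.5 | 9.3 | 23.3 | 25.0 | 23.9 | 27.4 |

3 generations

Weekly DD (7 × max(0, T̄ − 11.7)): 53.9, 0.0, 63.0, 26.6, 63.7, 0.0, 125.3, 48.3, 96.6, 0.0, 0.0, 81.2, 93.1, 85.4, 109.9.
Season total = 847.0 DD.
Complete generations = ⌊847.0 / 251⌋ = 3.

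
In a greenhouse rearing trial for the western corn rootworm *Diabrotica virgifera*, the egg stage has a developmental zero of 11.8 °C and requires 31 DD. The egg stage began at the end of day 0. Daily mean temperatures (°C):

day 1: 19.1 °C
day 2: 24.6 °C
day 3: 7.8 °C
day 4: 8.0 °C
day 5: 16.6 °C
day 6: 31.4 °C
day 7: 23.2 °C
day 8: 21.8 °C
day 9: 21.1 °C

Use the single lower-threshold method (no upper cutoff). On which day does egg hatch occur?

day 6

Daily DD above 11.8 °C: 7.3, 12.8, 0.0, 0.0, 4.8, 19.6, 11.4, 10.0, 9.3.
Cumulative: 7.3, 20.1, 20.1, 20.1, 24.9, 44.5, 55.9, 65.9, 75.2.
The total first reaches 31 DD on day 6.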